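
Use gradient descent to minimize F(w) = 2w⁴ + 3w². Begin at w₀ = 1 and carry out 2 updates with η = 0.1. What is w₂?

-0.1088

F′(w) = 8w³ + 6w
w₁ = 1 − 0.1·14 = -0.4
w₂ = -0.4 − 0.1·(-2.912) = -0.1088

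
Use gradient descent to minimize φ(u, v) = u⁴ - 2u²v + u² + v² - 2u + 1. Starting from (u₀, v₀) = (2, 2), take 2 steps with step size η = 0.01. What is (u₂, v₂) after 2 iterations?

(1.71096928, 2.065448)

∇φ = (4u³ - 4uv + 2u - 2, -2u² + 2v)
(u₁, v₁) = (2, 2) − 0.01·(18, -4) = (1.82, 2.04)
(u₂, v₂) = (1.82, 2.04) − 0.01·(10.903072, -2.5448) = (1.71096928, 2.065448)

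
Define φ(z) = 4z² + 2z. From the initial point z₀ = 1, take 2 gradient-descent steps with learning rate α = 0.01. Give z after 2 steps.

0.808

φ′(z) = 8z + 2
Step 1: φ′(1) = 10; z₁ = 1 − 0.01·10 = 0.9
Step 2: φ′(0.9) = 9.2; z₂ = 0.9 − 0.01·9.2 = 0.808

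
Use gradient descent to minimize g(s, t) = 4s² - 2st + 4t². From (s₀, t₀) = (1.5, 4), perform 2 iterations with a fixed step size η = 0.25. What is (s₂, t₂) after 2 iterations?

(-2.125, 3.5)

∇g = (8s - 2t, -2s + 8t)
Step 1: at (1.5, 4), ∇g = (4, 29) → (1.5, 4) − 0.25·(4, 29) = (0.5, -3.25)
Step 2: at (0.5, -3.25), ∇g = (10.5, -27) → (0.5, -3.25) − 0.25·(10.5, -27) = (-2.125, 3.5)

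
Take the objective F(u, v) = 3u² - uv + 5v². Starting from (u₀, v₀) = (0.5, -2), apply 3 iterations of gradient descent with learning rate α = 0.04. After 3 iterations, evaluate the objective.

0.922988118016

∇F = (6u - v, -u + 10v)
Step 1: at (0.5, -2), ∇F = (5, -20.5) → (0.5, -2) − 0.04·(5, -20.5) = (0.3, -1.18)
Step 2: at (0.3, -1.18), ∇F = (2.98, -12.1) → (0.3, -1.18) − 0.04·(2.98, -12.1) = (0.1808, -0.696)
Step 3: at (0.1808, -0.696), ∇F = (1.7808, -7.1408) → (0.1808, -0.696) − 0.04·(1.7808, -7.1408) = (0.109568, -0.410368)
F(0.109568, -0.410368) = 0.922988118016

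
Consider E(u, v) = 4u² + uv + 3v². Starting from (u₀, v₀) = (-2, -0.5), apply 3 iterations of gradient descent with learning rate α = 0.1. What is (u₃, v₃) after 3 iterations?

∇E = (8u + v, u + 6v)
(u₁, v₁) = (-2, -0.5) − 0.1·(-16.5, -5) = (-0.35, 0)
(u₂, v₂) = (-0.35, 0) − 0.1·(-2.8, -0.35) = (-0.07, 0.035)
(u₃, v₃) = (-0.07, 0.035) − 0.1·(-0.525, 0.14) = (-0.0175, 0.021)

(-0.0175, 0.021)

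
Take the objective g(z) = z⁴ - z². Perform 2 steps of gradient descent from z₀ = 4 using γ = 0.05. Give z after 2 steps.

g′(z) = 4z³ - 2z
Step 1: g′(4) = 248; z₁ = 4 − 0.05·248 = -8.4
Step 2: g′(-8.4) = -2354.016; z₂ = -8.4 − 0.05·(-2354.016) = 109.3008

109.3008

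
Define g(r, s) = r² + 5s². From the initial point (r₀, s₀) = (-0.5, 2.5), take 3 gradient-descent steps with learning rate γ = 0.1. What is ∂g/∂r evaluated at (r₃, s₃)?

-0.512

∇g = (2r, 10s)
(r₁, s₁) = (-0.5, 2.5) − 0.1·(-1, 25) = (-0.4, 0)
(r₂, s₂) = (-0.4, 0) − 0.1·(-0.8, 0) = (-0.32, 0)
(r₃, s₃) = (-0.32, 0) − 0.1·(-0.64, 0) = (-0.256, 0)
∂g/∂r at (-0.256, 0) = -0.512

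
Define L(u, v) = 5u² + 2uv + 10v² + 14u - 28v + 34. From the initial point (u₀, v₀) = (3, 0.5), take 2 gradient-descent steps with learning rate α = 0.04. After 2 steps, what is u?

0.0816

∇L = (10u + 2v + 14, 2u + 20v - 28)
(u₁, v₁) = (3, 0.5) − 0.04·(45, -12) = (1.2, 0.98)
(u₂, v₂) = (1.2, 0.98) − 0.04·(27.96, -6) = (0.0816, 1.22)
u = 0.0816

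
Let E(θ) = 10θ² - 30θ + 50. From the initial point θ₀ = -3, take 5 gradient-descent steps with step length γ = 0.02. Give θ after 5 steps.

1.15008

E′(θ) = 20θ - 30
Step 1: E′(-3) = -90; θ₁ = -3 − 0.02·(-90) = -1.2
Step 2: E′(-1.2) = -54; θ₂ = -1.2 − 0.02·(-54) = -0.12
Step 3: E′(-0.12) = -32.4; θ₃ = -0.12 − 0.02·(-32.4) = 0.528
Step 4: E′(0.528) = -19.44; θ₄ = 0.528 − 0.02·(-19.44) = 0.9168
Step 5: E′(0.9168) = -11.664; θ₅ = 0.9168 − 0.02·(-11.664) = 1.15008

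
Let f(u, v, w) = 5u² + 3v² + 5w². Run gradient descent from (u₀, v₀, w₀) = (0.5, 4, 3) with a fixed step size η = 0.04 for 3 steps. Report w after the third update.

0.648

∇f = (10u, 6v, 10w)
(u₁, v₁, w₁) = (0.5, 4, 3) − 0.04·(5, 24, 30) = (0.3, 3.04, 1.8)
(u₂, v₂, w₂) = (0.3, 3.04, 1.8) − 0.04·(3, 18.24, 18) = (0.18, 2.3104, 1.08)
(u₃, v₃, w₃) = (0.18, 2.3104, 1.08) − 0.04·(1.8, 13.8624, 10.8) = (0.108, 1.755904, 0.648)
w = 0.648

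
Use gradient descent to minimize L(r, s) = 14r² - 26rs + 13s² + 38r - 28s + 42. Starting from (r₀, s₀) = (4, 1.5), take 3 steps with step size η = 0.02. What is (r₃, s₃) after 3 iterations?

∇L = (28r - 26s + 38, -26r + 26s - 28)
(r₁, s₁) = (4, 1.5) − 0.02·(111, -93) = (1.78, 3.36)
(r₂, s₂) = (1.78, 3.36) − 0.02·(0.48, 13.08) = (1.7704, 3.0984)
(r₃, s₃) = (1.7704, 3.0984) − 0.02·(7.0128, 6.528) = (1.630144, 2.96784)

(1.630144, 2.96784)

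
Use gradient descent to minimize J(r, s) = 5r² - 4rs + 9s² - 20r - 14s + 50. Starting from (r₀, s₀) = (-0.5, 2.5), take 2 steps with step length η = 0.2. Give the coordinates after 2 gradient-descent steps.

(-5.78, 18.66)

∇J = (10r - 4s - 20, -4r + 18s - 14)
(r₁, s₁) = (-0.5, 2.5) − 0.2·(-35, 33) = (6.5, -4.1)
(r₂, s₂) = (6.5, -4.1) − 0.2·(61.4, -113.8) = (-5.78, 18.66)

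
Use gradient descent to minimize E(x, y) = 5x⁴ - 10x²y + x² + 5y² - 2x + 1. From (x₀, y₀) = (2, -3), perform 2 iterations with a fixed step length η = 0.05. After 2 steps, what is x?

∇E = (20x³ - 20xy + 2x - 2, -10x² + 10y)
Step 1: at (2, -3), ∇E = (282, -70) → (2, -3) − 0.05·(282, -70) = (-12.1, 0.5)
Step 2: at (-12.1, 0.5), ∇E = (-35336.42, -1459.1) → (-12.1, 0.5) − 0.05·(-35336.42, -1459.1) = (1754.721, 73.455)
x = 1754.721

1754.721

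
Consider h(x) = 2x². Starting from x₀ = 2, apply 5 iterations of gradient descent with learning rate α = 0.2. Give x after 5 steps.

0.00064

h′(x) = 4x
x₁ = 2 − 0.2·8 = 0.4
x₂ = 0.4 − 0.2·1.6 = 0.08
x₃ = 0.08 − 0.2·0.32 = 0.016
x₄ = 0.016 − 0.2·0.064 = 0.0032
x₅ = 0.0032 − 0.2·0.0128 = 0.00064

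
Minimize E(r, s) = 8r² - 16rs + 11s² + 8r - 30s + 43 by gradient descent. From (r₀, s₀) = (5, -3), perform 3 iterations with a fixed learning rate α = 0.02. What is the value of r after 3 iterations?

∇E = (16r - 16s + 8, -16r + 22s - 30)
(r₁, s₁) = (5, -3) − 0.02·(136, -176) = (2.28, 0.52)
(r₂, s₂) = (2.28, 0.52) − 0.02·(36.16, -55.04) = (1.5568, 1.6208)
(r₃, s₃) = (1.5568, 1.6208) − 0.02·(6.976, -19.2512) = (1.41728, 2.005824)
r = 1.41728

1.41728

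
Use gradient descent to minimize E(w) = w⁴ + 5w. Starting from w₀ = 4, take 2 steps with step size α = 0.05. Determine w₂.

138.943525

E′(w) = 4w³ + 5
w₁ = 4 − 0.05·261 = -9.05
w₂ = -9.05 − 0.05·(-2959.8705) = 138.943525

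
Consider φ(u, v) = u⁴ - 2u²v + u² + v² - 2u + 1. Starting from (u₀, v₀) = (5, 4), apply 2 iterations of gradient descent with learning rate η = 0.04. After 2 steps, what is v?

∇φ = (4u³ - 4uv + 2u - 2, -2u² + 2v)
Step 1: at (5, 4), ∇φ = (428, -42) → (5, 4) − 0.04·(428, -42) = (-12.12, 5.68)
Step 2: at (-12.12, 5.68), ∇φ = (-6872.314112, -282.4288) → (-12.12, 5.68) − 0.04·(-6872.314112, -282.4288) = (262.77256448, 16.977152)
v = 16.977152

16.977152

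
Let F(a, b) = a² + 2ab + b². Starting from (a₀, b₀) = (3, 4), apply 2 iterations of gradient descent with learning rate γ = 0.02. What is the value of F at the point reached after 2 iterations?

35.10325504

∇F = (2a + 2b, 2a + 2b)
(a₁, b₁) = (3, 4) − 0.02·(14, 14) = (2.72, 3.72)
(a₂, b₂) = (2.72, 3.72) − 0.02·(12.88, 12.88) = (2.4624, 3.4624)
F(2.4624, 3.4624) = 35.10325504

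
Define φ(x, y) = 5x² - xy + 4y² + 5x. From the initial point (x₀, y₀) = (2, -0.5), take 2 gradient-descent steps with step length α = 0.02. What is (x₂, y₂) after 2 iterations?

(1.0844, -0.2894)

∇φ = (10x - y + 5, -x + 8y)
(x₁, y₁) = (2, -0.5) − 0.02·(25.5, -6) = (1.49, -0.38)
(x₂, y₂) = (1.49, -0.38) − 0.02·(20.28, -4.53) = (1.0844, -0.2894)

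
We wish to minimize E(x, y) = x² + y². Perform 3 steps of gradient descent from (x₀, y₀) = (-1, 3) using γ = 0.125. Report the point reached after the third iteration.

∇E = (2x, 2y)
(x₁, y₁) = (-1, 3) − 0.125·(-2, 6) = (-0.75, 2.25)
(x₂, y₂) = (-0.75, 2.25) − 0.125·(-1.5, 4.5) = (-0.5625, 1.6875)
(x₃, y₃) = (-0.5625, 1.6875) − 0.125·(-1.125, 3.375) = (-0.421875, 1.265625)

(-0.421875, 1.265625)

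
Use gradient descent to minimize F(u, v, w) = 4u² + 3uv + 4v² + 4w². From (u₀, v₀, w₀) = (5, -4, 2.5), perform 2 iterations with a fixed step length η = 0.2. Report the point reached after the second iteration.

∇F = (8u + 3v, 3u + 8v, 8w)
Step 1: at (5, -4, 2.5), ∇F = (28, -17, 20) → (5, -4, 2.5) − 0.2·(28, -17, 20) = (-0.6, -0.6, -1.5)
Step 2: at (-0.6, -0.6, -1.5), ∇F = (-6.6, -6.6, -12) → (-0.6, -0.6, -1.5) − 0.2·(-6.6, -6.6, -12) = (0.72, 0.72, 0.9)

(0.72, 0.72, 0.9)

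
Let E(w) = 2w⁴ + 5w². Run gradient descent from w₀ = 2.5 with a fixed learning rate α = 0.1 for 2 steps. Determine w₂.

E′(w) = 8w³ + 10w
Step 1: E′(2.5) = 150; w₁ = 2.5 − 0.1·150 = -12.5
Step 2: E′(-12.5) = -15750; w₂ = -12.5 − 0.1·(-15750) = 1562.5

1562.5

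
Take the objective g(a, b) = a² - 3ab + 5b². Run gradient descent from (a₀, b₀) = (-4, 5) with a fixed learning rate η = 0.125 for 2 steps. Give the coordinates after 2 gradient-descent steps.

∇g = (2a - 3b, -3a + 10b)
Step 1: at (-4, 5), ∇g = (-23, 62) → (-4, 5) − 0.125·(-23, 62) = (-1.125, -2.75)
Step 2: at (-1.125, -2.75), ∇g = (6, -24.125) → (-1.125, -2.75) − 0.125·(6, -24.125) = (-1.875, 0.265625)

(-1.875, 0.265625)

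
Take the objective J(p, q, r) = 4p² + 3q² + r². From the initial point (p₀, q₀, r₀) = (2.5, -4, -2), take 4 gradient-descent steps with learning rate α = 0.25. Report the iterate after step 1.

(-2.5, 2, -1)

∇J = (8p, 6q, 2r)
(p₁, q₁, r₁) = (2.5, -4, -2) − 0.25·(20, -24, -4) = (-2.5, 2, -1)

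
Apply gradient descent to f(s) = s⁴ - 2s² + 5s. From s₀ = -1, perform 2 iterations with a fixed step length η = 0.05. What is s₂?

-1.359375

f′(s) = 4s³ - 4s + 5
s₁ = -1 − 0.05·5 = -1.25
s₂ = -1.25 − 0.05·2.1875 = -1.359375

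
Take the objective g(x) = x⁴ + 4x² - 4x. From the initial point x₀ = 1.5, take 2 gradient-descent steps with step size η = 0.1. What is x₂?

0.37985

g′(x) = 4x³ + 8x - 4
x₁ = 1.5 − 0.1·21.5 = -0.65
x₂ = -0.65 − 0.1·(-10.2985) = 0.37985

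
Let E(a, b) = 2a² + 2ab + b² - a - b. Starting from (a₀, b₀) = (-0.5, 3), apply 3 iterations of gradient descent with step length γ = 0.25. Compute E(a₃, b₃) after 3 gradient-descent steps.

∇E = (4a + 2b - 1, 2a + 2b - 1)
Step 1: at (-0.5, 3), ∇E = (3, 4) → (-0.5, 3) − 0.25·(3, 4) = (-1.25, 2)
Step 2: at (-1.25, 2), ∇E = (-2, 0.5) → (-1.25, 2) − 0.25·(-2, 0.5) = (-0.75, 1.875)
Step 3: at (-0.75, 1.875), ∇E = (-0.25, 1.25) → (-0.75, 1.875) − 0.25·(-0.25, 1.25) = (-0.6875, 1.5625)
E(-0.6875, 1.5625) = 0.36328125

0.36328125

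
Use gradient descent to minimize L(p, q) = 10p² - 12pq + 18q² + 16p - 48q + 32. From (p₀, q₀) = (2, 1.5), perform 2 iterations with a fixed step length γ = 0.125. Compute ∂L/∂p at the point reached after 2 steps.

∇L = (20p - 12q + 16, -12p + 36q - 48)
(p₁, q₁) = (2, 1.5) − 0.125·(38, -18) = (-2.75, 3.75)
(p₂, q₂) = (-2.75, 3.75) − 0.125·(-84, 120) = (7.75, -11.25)
∂L/∂p at (7.75, -11.25) = 306

306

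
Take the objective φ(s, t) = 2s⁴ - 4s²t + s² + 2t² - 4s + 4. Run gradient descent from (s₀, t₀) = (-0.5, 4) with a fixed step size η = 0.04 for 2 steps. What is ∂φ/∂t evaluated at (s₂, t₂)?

3.9457209344

∇φ = (8s³ - 8st + 2s - 4, -4s² + 4t)
(s₁, t₁) = (-0.5, 4) − 0.04·(10, 15) = (-0.9, 3.4)
(s₂, t₂) = (-0.9, 3.4) − 0.04·(12.848, 10.36) = (-1.41392, 2.9856)
∂φ/∂t at (-1.41392, 2.9856) = 3.9457209344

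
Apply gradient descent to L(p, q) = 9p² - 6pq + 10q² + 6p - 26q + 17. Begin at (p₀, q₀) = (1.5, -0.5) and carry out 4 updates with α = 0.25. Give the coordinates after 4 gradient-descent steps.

(1143.375, -1353.03125)

∇L = (18p - 6q + 6, -6p + 20q - 26)
(p₁, q₁) = (1.5, -0.5) − 0.25·(36, -45) = (-7.5, 10.75)
(p₂, q₂) = (-7.5, 10.75) − 0.25·(-193.5, 234) = (40.875, -47.75)
(p₃, q₃) = (40.875, -47.75) − 0.25·(1028.25, -1226.25) = (-216.1875, 258.8125)
(p₄, q₄) = (-216.1875, 258.8125) − 0.25·(-5438.25, 6447.375) = (1143.375, -1353.03125)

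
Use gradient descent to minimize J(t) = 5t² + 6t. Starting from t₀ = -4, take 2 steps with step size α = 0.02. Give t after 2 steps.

-2.776

J′(t) = 10t + 6
t₁ = -4 − 0.02·(-34) = -3.32
t₂ = -3.32 − 0.02·(-27.2) = -2.776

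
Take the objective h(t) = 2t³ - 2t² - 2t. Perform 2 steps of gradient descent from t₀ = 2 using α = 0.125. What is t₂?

h′(t) = 6t² - 4t - 2
Step 1: h′(2) = 14; t₁ = 2 − 0.125·14 = 0.25
Step 2: h′(0.25) = -2.625; t₂ = 0.25 − 0.125·(-2.625) = 0.578125

0.578125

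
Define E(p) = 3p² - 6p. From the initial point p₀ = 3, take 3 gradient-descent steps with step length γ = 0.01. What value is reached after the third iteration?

E′(p) = 6p - 6
Step 1: E′(3) = 12; p₁ = 3 − 0.01·12 = 2.88
Step 2: E′(2.88) = 11.28; p₂ = 2.88 − 0.01·11.28 = 2.7672
Step 3: E′(2.7672) = 10.6032; p₃ = 2.7672 − 0.01·10.6032 = 2.661168

2.661168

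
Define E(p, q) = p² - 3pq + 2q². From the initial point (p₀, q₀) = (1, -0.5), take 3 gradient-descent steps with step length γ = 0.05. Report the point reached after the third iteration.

∇E = (2p - 3q, -3p + 4q)
(p₁, q₁) = (1, -0.5) − 0.05·(3.5, -5) = (0.825, -0.25)
(p₂, q₂) = (0.825, -0.25) − 0.05·(2.4, -3.475) = (0.705, -0.07625)
(p₃, q₃) = (0.705, -0.07625) − 0.05·(1.63875, -2.42) = (0.6230625, 0.04475)

(0.6230625, 0.04475)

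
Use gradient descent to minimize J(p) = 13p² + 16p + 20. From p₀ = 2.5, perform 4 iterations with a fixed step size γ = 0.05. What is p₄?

J′(p) = 26p + 16
p₁ = 2.5 − 0.05·81 = -1.55
p₂ = -1.55 − 0.05·(-24.3) = -0.335
p₃ = -0.335 − 0.05·7.29 = -0.6995
p₄ = -0.6995 − 0.05·(-2.187) = -0.59015

-0.59015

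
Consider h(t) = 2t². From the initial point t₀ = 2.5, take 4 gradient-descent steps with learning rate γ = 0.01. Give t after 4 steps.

h′(t) = 4t
t₁ = 2.5 − 0.01·10 = 2.4
t₂ = 2.4 − 0.01·9.6 = 2.304
t₃ = 2.304 − 0.01·9.216 = 2.21184
t₄ = 2.21184 − 0.01·8.84736 = 2.1233664

2.1233664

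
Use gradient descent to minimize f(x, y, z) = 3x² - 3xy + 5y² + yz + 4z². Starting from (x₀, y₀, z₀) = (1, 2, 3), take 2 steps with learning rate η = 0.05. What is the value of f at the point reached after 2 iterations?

6.634525

∇f = (6x - 3y, -3x + 10y + z, y + 8z)
(x₁, y₁, z₁) = (1, 2, 3) − 0.05·(0, 20, 26) = (1, 1, 1.7)
(x₂, y₂, z₂) = (1, 1, 1.7) − 0.05·(3, 8.7, 14.6) = (0.85, 0.565, 0.97)
f(0.85, 0.565, 0.97) = 6.634525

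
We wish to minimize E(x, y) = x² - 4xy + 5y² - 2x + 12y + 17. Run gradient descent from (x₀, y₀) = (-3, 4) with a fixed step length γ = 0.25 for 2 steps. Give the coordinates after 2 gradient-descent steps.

(-10, 18)

∇E = (2x - 4y - 2, -4x + 10y + 12)
Step 1: at (-3, 4), ∇E = (-24, 64) → (-3, 4) − 0.25·(-24, 64) = (3, -12)
Step 2: at (3, -12), ∇E = (52, -120) → (3, -12) − 0.25·(52, -120) = (-10, 18)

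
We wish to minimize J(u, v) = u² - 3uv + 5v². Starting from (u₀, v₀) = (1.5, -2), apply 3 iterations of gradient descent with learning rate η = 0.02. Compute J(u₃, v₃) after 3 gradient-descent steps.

7.2439383908

∇J = (2u - 3v, -3u + 10v)
(u₁, v₁) = (1.5, -2) − 0.02·(9, -24.5) = (1.32, -1.51)
(u₂, v₂) = (1.32, -1.51) − 0.02·(7.17, -19.06) = (1.1766, -1.1288)
(u₃, v₃) = (1.1766, -1.1288) − 0.02·(5.7396, -14.8178) = (1.061808, -0.832444)
J(1.061808, -0.832444) = 7.2439383908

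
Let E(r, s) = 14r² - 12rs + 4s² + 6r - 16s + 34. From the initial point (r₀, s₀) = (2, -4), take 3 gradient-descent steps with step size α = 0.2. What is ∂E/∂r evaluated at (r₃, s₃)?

-22107.152

∇E = (28r - 12s + 6, -12r + 8s - 16)
Step 1: at (2, -4), ∇E = (110, -72) → (2, -4) − 0.2·(110, -72) = (-20, 10.4)
Step 2: at (-20, 10.4), ∇E = (-678.8, 307.2) → (-20, 10.4) − 0.2·(-678.8, 307.2) = (115.76, -51.04)
Step 3: at (115.76, -51.04), ∇E = (3859.76, -1813.44) → (115.76, -51.04) − 0.2·(3859.76, -1813.44) = (-656.192, 311.648)
∂E/∂r at (-656.192, 311.648) = -22107.152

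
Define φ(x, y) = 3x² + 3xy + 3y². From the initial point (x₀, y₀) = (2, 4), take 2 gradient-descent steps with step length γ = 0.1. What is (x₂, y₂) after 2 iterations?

∇φ = (6x + 3y, 3x + 6y)
(x₁, y₁) = (2, 4) − 0.1·(24, 30) = (-0.4, 1)
(x₂, y₂) = (-0.4, 1) − 0.1·(0.6, 4.8) = (-0.46, 0.52)

(-0.46, 0.52)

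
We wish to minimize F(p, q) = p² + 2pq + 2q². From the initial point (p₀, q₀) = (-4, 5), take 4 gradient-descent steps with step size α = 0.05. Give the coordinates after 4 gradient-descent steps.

∇F = (2p + 2q, 2p + 4q)
Step 1: at (-4, 5), ∇F = (2, 12) → (-4, 5) − 0.05·(2, 12) = (-4.1, 4.4)
Step 2: at (-4.1, 4.4), ∇F = (0.6, 9.4) → (-4.1, 4.4) − 0.05·(0.6, 9.4) = (-4.13, 3.93)
Step 3: at (-4.13, 3.93), ∇F = (-0.4, 7.46) → (-4.13, 3.93) − 0.05·(-0.4, 7.46) = (-4.11, 3.557)
Step 4: at (-4.11, 3.557), ∇F = (-1.106, 6.008) → (-4.11, 3.557) − 0.05·(-1.106, 6.008) = (-4.0547, 3.2566)

(-4.0547, 3.2566)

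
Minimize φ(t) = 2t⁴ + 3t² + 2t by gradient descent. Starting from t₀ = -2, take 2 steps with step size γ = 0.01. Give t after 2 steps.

φ′(t) = 8t³ + 6t + 2
t₁ = -2 − 0.01·(-74) = -1.26
t₂ = -1.26 − 0.01·(-21.563008) = -1.04436992

-1.04436992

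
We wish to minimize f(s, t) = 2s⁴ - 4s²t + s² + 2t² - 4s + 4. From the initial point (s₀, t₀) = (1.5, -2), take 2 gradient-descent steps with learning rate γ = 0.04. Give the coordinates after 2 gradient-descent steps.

∇f = (8s³ - 8st + 2s - 4, -4s² + 4t)
(s₁, t₁) = (1.5, -2) − 0.04·(50, -17) = (-0.5, -1.32)
(s₂, t₂) = (-0.5, -1.32) − 0.04·(-11.28, -6.28) = (-0.0488, -1.0688)

(-0.0488, -1.0688)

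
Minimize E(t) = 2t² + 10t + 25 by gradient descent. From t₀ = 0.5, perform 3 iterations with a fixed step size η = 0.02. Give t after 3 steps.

E′(t) = 4t + 10
Step 1: E′(0.5) = 12; t₁ = 0.5 − 0.02·12 = 0.26
Step 2: E′(0.26) = 11.04; t₂ = 0.26 − 0.02·11.04 = 0.0392
Step 3: E′(0.0392) = 10.1568; t₃ = 0.0392 − 0.02·10.1568 = -0.163936

-0.163936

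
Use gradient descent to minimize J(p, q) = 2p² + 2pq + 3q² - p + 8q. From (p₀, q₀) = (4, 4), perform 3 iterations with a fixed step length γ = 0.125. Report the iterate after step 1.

(1.125, -1)

∇J = (4p + 2q - 1, 2p + 6q + 8)
(p₁, q₁) = (4, 4) − 0.125·(23, 40) = (1.125, -1)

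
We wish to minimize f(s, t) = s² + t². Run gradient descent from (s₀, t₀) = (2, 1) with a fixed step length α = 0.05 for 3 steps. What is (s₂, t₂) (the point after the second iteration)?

∇f = (2s, 2t)
(s₁, t₁) = (2, 1) − 0.05·(4, 2) = (1.8, 0.9)
(s₂, t₂) = (1.8, 0.9) − 0.05·(3.6, 1.8) = (1.62, 0.81)

(1.62, 0.81)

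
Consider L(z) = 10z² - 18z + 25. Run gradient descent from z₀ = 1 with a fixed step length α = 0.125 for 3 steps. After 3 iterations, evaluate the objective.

18.0390625

L′(z) = 20z - 18
Step 1: L′(1) = 2; z₁ = 1 − 0.125·2 = 0.75
Step 2: L′(0.75) = -3; z₂ = 0.75 − 0.125·(-3) = 1.125
Step 3: L′(1.125) = 4.5; z₃ = 1.125 − 0.125·4.5 = 0.5625
L(0.5625) = 18.0390625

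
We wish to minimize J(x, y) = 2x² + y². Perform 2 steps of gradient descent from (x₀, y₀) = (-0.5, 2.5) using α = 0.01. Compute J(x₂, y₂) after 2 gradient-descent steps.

6.18947428

∇J = (4x, 2y)
Step 1: at (-0.5, 2.5), ∇J = (-2, 5) → (-0.5, 2.5) − 0.01·(-2, 5) = (-0.48, 2.45)
Step 2: at (-0.48, 2.45), ∇J = (-1.92, 4.9) → (-0.48, 2.45) − 0.01·(-1.92, 4.9) = (-0.4608, 2.401)
J(-0.4608, 2.401) = 6.18947428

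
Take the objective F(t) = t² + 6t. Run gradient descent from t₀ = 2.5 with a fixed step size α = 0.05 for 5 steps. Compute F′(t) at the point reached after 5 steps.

F′(t) = 2t + 6
t₁ = 2.5 − 0.05·11 = 1.95
t₂ = 1.95 − 0.05·9.9 = 1.455
t₃ = 1.455 − 0.05·8.91 = 1.0095
t₄ = 1.0095 − 0.05·8.019 = 0.60855
t₅ = 0.60855 − 0.05·7.2171 = 0.247695
F′(t) at (0.247695) = 6.49539

6.49539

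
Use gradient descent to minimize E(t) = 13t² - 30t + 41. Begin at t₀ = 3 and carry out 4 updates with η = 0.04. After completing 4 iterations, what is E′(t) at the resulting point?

E′(t) = 26t - 30
t₁ = 3 − 0.04·48 = 1.08
t₂ = 1.08 − 0.04·(-1.92) = 1.1568
t₃ = 1.1568 − 0.04·0.0768 = 1.153728
t₄ = 1.153728 − 0.04·(-0.003072) = 1.15385088
E′(t) at (1.15385088) = 0.00012288

0.00012288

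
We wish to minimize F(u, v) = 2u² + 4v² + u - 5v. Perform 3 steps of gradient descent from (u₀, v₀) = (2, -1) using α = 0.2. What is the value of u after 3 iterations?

∇F = (4u + 1, 8v - 5)
(u₁, v₁) = (2, -1) − 0.2·(9, -13) = (0.2, 1.6)
(u₂, v₂) = (0.2, 1.6) − 0.2·(1.8, 7.8) = (-0.16, 0.04)
(u₃, v₃) = (-0.16, 0.04) − 0.2·(0.36, -4.68) = (-0.232, 0.976)
u = -0.232

-0.232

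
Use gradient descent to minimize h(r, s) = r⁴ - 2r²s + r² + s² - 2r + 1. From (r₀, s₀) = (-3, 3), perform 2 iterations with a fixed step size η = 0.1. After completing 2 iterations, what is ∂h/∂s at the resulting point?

-2780.8

∇h = (4r³ - 4rs + 2r - 2, -2r² + 2s)
Step 1: at (-3, 3), ∇h = (-80, -12) → (-3, 3) − 0.1·(-80, -12) = (5, 4.2)
Step 2: at (5, 4.2), ∇h = (424, -41.6) → (5, 4.2) − 0.1·(424, -41.6) = (-37.4, 8.36)
∂h/∂s at (-37.4, 8.36) = -2780.8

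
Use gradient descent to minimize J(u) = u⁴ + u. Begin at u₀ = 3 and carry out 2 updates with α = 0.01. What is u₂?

1.62128516

J′(u) = 4u³ + 1
u₁ = 3 − 0.01·109 = 1.91
u₂ = 1.91 − 0.01·28.871484 = 1.62128516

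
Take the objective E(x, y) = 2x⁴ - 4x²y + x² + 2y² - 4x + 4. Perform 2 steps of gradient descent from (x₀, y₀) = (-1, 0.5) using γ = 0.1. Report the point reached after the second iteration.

∇E = (8x³ - 8xy + 2x - 4, -4x² + 4y)
Step 1: at (-1, 0.5), ∇E = (-10, -2) → (-1, 0.5) − 0.1·(-10, -2) = (0, 0.7)
Step 2: at (0, 0.7), ∇E = (-4, 2.8) → (0, 0.7) − 0.1·(-4, 2.8) = (0.4, 0.42)

(0.4, 0.42)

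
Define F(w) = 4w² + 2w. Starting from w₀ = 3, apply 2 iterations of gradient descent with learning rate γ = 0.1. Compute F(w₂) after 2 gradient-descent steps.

F′(w) = 8w + 2
w₁ = 3 − 0.1·26 = 0.4
w₂ = 0.4 − 0.1·5.2 = -0.12
F(-0.12) = -0.1824

-0.1824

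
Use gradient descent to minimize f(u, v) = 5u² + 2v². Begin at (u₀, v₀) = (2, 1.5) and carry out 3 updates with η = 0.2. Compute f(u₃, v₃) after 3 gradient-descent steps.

20.000288

∇f = (10u, 4v)
Step 1: at (2, 1.5), ∇f = (20, 6) → (2, 1.5) − 0.2·(20, 6) = (-2, 0.3)
Step 2: at (-2, 0.3), ∇f = (-20, 1.2) → (-2, 0.3) − 0.2·(-20, 1.2) = (2, 0.06)
Step 3: at (2, 0.06), ∇f = (20, 0.24) → (2, 0.06) − 0.2·(20, 0.24) = (-2, 0.012)
f(-2, 0.012) = 20.000288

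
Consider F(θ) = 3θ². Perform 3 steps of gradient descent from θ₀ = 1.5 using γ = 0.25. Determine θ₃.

-0.1875

F′(θ) = 6θ
θ₁ = 1.5 − 0.25·9 = -0.75
θ₂ = -0.75 − 0.25·(-4.5) = 0.375
θ₃ = 0.375 − 0.25·2.25 = -0.1875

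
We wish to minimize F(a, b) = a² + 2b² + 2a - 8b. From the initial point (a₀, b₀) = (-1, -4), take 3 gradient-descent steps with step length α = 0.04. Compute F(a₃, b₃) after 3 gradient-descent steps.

∇F = (2a + 2, 4b - 8)
Step 1: at (-1, -4), ∇F = (0, -24) → (-1, -4) − 0.04·(0, -24) = (-1, -3.04)
Step 2: at (-1, -3.04), ∇F = (0, -20.16) → (-1, -3.04) − 0.04·(0, -20.16) = (-1, -2.2336)
Step 3: at (-1, -2.2336), ∇F = (0, -16.9344) → (-1, -2.2336) − 0.04·(0, -16.9344) = (-1, -1.556224)
F(-1, -1.556224) = 16.293458276352

16.293458276352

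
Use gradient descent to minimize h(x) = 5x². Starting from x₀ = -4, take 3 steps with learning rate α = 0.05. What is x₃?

-0.5

h′(x) = 10x
x₁ = -4 − 0.05·(-40) = -2
x₂ = -2 − 0.05·(-20) = -1
x₃ = -1 − 0.05·(-10) = -0.5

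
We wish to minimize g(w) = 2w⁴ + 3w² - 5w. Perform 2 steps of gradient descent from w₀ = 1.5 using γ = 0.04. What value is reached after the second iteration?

g′(w) = 8w³ + 6w - 5
Step 1: g′(1.5) = 31; w₁ = 1.5 − 0.04·31 = 0.26
Step 2: g′(0.26) = -3.299392; w₂ = 0.26 − 0.04·(-3.299392) = 0.39197568

0.39197568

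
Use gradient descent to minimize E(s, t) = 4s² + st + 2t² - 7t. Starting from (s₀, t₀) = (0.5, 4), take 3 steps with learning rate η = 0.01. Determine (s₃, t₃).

∇E = (8s + t, s + 4t - 7)
Step 1: at (0.5, 4), ∇E = (8, 9.5) → (0.5, 4) − 0.01·(8, 9.5) = (0.42, 3.905)
Step 2: at (0.42, 3.905), ∇E = (7.265, 9.04) → (0.42, 3.905) − 0.01·(7.265, 9.04) = (0.34735, 3.8146)
Step 3: at (0.34735, 3.8146), ∇E = (6.5934, 8.60575) → (0.34735, 3.8146) − 0.01·(6.5934, 8.60575) = (0.281416, 3.7285425)

(0.281416, 3.7285425)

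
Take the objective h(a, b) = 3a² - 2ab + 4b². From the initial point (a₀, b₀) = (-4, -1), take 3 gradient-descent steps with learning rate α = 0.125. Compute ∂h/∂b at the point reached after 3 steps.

∇h = (6a - 2b, -2a + 8b)
(a₁, b₁) = (-4, -1) − 0.125·(-22, 0) = (-1.25, -1)
(a₂, b₂) = (-1.25, -1) − 0.125·(-5.5, -5.5) = (-0.5625, -0.3125)
(a₃, b₃) = (-0.5625, -0.3125) − 0.125·(-2.75, -1.375) = (-0.21875, -0.140625)
∂h/∂b at (-0.21875, -0.140625) = -0.6875

-0.6875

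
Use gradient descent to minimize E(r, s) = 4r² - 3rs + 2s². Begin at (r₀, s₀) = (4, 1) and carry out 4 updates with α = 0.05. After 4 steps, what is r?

∇E = (8r - 3s, -3r + 4s)
(r₁, s₁) = (4, 1) − 0.05·(29, -8) = (2.55, 1.4)
(r₂, s₂) = (2.55, 1.4) − 0.05·(16.2, -2.05) = (1.74, 1.5025)
(r₃, s₃) = (1.74, 1.5025) − 0.05·(9.4125, 0.79) = (1.269375, 1.463)
(r₄, s₄) = (1.269375, 1.463) − 0.05·(5.766, 2.043875) = (0.981075, 1.36080625)
r = 0.981075

0.981075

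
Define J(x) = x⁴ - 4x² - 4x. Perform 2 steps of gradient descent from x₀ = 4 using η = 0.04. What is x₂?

11.51872

J′(x) = 4x³ - 8x - 4
x₁ = 4 − 0.04·220 = -4.8
x₂ = -4.8 − 0.04·(-407.968) = 11.51872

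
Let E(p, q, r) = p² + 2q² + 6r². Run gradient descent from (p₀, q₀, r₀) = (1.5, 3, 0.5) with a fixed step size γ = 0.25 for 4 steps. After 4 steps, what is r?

∇E = (2p, 4q, 12r)
Step 1: at (1.5, 3, 0.5), ∇E = (3, 12, 6) → (1.5, 3, 0.5) − 0.25·(3, 12, 6) = (0.75, 0, -1)
Step 2: at (0.75, 0, -1), ∇E = (1.5, 0, -12) → (0.75, 0, -1) − 0.25·(1.5, 0, -12) = (0.375, 0, 2)
Step 3: at (0.375, 0, 2), ∇E = (0.75, 0, 24) → (0.375, 0, 2) − 0.25·(0.75, 0, 24) = (0.1875, 0, -4)
Step 4: at (0.1875, 0, -4), ∇E = (0.375, 0, -48) → (0.1875, 0, -4) − 0.25·(0.375, 0, -48) = (0.09375, 0, 8)
r = 8

8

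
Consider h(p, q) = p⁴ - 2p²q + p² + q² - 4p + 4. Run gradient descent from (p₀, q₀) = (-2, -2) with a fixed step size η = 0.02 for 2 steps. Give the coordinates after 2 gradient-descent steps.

(-0.58637824, -1.658624)

∇h = (4p³ - 4pq + 2p - 4, -2p² + 2q)
(p₁, q₁) = (-2, -2) − 0.02·(-56, -12) = (-0.88, -1.76)
(p₂, q₂) = (-0.88, -1.76) − 0.02·(-14.681088, -5.0688) = (-0.58637824, -1.658624)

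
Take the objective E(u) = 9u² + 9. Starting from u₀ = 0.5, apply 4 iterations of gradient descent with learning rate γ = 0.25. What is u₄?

E′(u) = 18u
u₁ = 0.5 − 0.25·9 = -1.75
u₂ = -1.75 − 0.25·(-31.5) = 6.125
u₃ = 6.125 − 0.25·110.25 = -21.4375
u₄ = -21.4375 − 0.25·(-385.875) = 75.03125

75.03125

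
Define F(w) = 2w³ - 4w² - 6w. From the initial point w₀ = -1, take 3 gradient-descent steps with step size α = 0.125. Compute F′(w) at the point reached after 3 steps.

10431.45068359375

F′(w) = 6w² - 8w - 6
w₁ = -1 − 0.125·8 = -2
w₂ = -2 − 0.125·34 = -6.25
w₃ = -6.25 − 0.125·278.375 = -41.046875
F′(w) at (-41.046875) = 10431.45068359375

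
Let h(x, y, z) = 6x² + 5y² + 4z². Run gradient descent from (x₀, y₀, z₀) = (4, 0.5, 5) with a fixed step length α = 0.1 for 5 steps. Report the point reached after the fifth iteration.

(-0.00128, 0, 0.0016)

∇h = (12x, 10y, 8z)
Step 1: at (4, 0.5, 5), ∇h = (48, 5, 40) → (4, 0.5, 5) − 0.1·(48, 5, 40) = (-0.8, 0, 1)
Step 2: at (-0.8, 0, 1), ∇h = (-9.6, 0, 8) → (-0.8, 0, 1) − 0.1·(-9.6, 0, 8) = (0.16, 0, 0.2)
Step 3: at (0.16, 0, 0.2), ∇h = (1.92, 0, 1.6) → (0.16, 0, 0.2) − 0.1·(1.92, 0, 1.6) = (-0.032, 0, 0.04)
Step 4: at (-0.032, 0, 0.04), ∇h = (-0.384, 0, 0.32) → (-0.032, 0, 0.04) − 0.1·(-0.384, 0, 0.32) = (0.0064, 0, 0.008)
Step 5: at (0.0064, 0, 0.008), ∇h = (0.0768, 0, 0.064) → (0.0064, 0, 0.008) − 0.1·(0.0768, 0, 0.064) = (-0.00128, 0, 0.0016)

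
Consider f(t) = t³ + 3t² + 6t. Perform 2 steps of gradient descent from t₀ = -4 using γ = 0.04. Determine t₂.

f′(t) = 3t² + 6t + 6
Step 1: f′(-4) = 30; t₁ = -4 − 0.04·30 = -5.2
Step 2: f′(-5.2) = 55.92; t₂ = -5.2 − 0.04·55.92 = -7.4368

-7.4368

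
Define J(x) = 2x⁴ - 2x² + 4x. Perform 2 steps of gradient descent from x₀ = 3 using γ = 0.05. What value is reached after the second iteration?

J′(x) = 8x³ - 4x + 4
Step 1: J′(3) = 208; x₁ = 3 − 0.05·208 = -7.4
Step 2: J′(-7.4) = -3208.192; x₂ = -7.4 − 0.05·(-3208.192) = 153.0096

153.0096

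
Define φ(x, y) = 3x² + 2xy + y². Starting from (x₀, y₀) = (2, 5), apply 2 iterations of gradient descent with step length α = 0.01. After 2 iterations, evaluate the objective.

44.69788224

∇φ = (6x + 2y, 2x + 2y)
(x₁, y₁) = (2, 5) − 0.01·(22, 14) = (1.78, 4.86)
(x₂, y₂) = (1.78, 4.86) − 0.01·(20.4, 13.28) = (1.576, 4.7272)
φ(1.576, 4.7272) = 44.69788224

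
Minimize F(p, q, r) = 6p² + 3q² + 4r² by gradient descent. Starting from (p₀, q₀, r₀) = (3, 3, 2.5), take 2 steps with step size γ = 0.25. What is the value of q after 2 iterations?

0.75

∇F = (12p, 6q, 8r)
Step 1: at (3, 3, 2.5), ∇F = (36, 18, 20) → (3, 3, 2.5) − 0.25·(36, 18, 20) = (-6, -1.5, -2.5)
Step 2: at (-6, -1.5, -2.5), ∇F = (-72, -9, -20) → (-6, -1.5, -2.5) − 0.25·(-72, -9, -20) = (12, 0.75, 2.5)
q = 0.75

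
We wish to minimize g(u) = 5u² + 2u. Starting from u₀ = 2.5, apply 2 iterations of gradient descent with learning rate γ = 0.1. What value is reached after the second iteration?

-0.2

g′(u) = 10u + 2
Step 1: g′(2.5) = 27; u₁ = 2.5 − 0.1·27 = -0.2
Step 2: g′(-0.2) = 0; u₂ = -0.2 − 0.1·0 = -0.2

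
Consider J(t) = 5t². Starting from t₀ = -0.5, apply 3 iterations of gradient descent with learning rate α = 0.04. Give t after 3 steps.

-0.108

J′(t) = 10t
Step 1: J′(-0.5) = -5; t₁ = -0.5 − 0.04·(-5) = -0.3
Step 2: J′(-0.3) = -3; t₂ = -0.3 − 0.04·(-3) = -0.18
Step 3: J′(-0.18) = -1.8; t₃ = -0.18 − 0.04·(-1.8) = -0.108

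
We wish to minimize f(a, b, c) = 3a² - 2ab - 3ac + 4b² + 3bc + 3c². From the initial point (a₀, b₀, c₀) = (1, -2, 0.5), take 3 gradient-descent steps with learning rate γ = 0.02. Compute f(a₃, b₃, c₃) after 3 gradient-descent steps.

5.897097708672

∇f = (6a - 2b - 3c, -2a + 8b + 3c, -3a + 3b + 6c)
(a₁, b₁, c₁) = (1, -2, 0.5) − 0.02·(8.5, -16.5, -6) = (0.83, -1.67, 0.62)
(a₂, b₂, c₂) = (0.83, -1.67, 0.62) − 0.02·(6.46, -13.16, -3.78) = (0.7008, -1.4068, 0.6956)
(a₃, b₃, c₃) = (0.7008, -1.4068, 0.6956) − 0.02·(4.9316, -10.5692, -2.1492) = (0.602168, -1.195416, 0.738584)
f(0.602168, -1.195416, 0.738584) = 5.897097708672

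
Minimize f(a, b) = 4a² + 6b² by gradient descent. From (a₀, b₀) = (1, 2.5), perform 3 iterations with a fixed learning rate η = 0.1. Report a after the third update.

∇f = (8a, 12b)
(a₁, b₁) = (1, 2.5) − 0.1·(8, 30) = (0.2, -0.5)
(a₂, b₂) = (0.2, -0.5) − 0.1·(1.6, -6) = (0.04, 0.1)
(a₃, b₃) = (0.04, 0.1) − 0.1·(0.32, 1.2) = (0.008, -0.02)
a = 0.008

0.008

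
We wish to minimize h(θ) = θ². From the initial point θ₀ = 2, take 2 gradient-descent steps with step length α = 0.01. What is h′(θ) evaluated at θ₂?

3.8416

h′(θ) = 2θ
θ₁ = 2 − 0.01·4 = 1.96
θ₂ = 1.96 − 0.01·3.92 = 1.9208
h′(θ) at (1.9208) = 3.8416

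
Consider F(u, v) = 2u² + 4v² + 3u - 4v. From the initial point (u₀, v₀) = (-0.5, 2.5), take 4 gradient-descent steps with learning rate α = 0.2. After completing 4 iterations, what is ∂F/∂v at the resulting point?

∇F = (4u + 3, 8v - 4)
(u₁, v₁) = (-0.5, 2.5) − 0.2·(1, 16) = (-0.7, -0.7)
(u₂, v₂) = (-0.7, -0.7) − 0.2·(0.2, -9.6) = (-0.74, 1.22)
(u₃, v₃) = (-0.74, 1.22) − 0.2·(0.04, 5.76) = (-0.748, 0.068)
(u₄, v₄) = (-0.748, 0.068) − 0.2·(0.008, -3.456) = (-0.7496, 0.7592)
∂F/∂v at (-0.7496, 0.7592) = 2.0736

2.0736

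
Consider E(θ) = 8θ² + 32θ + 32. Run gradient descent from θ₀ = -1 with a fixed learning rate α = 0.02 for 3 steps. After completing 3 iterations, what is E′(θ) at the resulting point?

5.030912

E′(θ) = 16θ + 32
Step 1: E′(-1) = 16; θ₁ = -1 − 0.02·16 = -1.32
Step 2: E′(-1.32) = 10.88; θ₂ = -1.32 − 0.02·10.88 = -1.5376
Step 3: E′(-1.5376) = 7.3984; θ₃ = -1.5376 − 0.02·7.3984 = -1.685568
E′(θ) at (-1.685568) = 5.030912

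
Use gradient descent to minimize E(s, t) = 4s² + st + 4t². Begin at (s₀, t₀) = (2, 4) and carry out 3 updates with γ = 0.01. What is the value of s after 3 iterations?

1.456356

∇E = (8s + t, s + 8t)
Step 1: at (2, 4), ∇E = (20, 34) → (2, 4) − 0.01·(20, 34) = (1.8, 3.66)
Step 2: at (1.8, 3.66), ∇E = (18.06, 31.08) → (1.8, 3.66) − 0.01·(18.06, 31.08) = (1.6194, 3.3492)
Step 3: at (1.6194, 3.3492), ∇E = (16.3044, 28.413) → (1.6194, 3.3492) − 0.01·(16.3044, 28.413) = (1.456356, 3.06507)
s = 1.456356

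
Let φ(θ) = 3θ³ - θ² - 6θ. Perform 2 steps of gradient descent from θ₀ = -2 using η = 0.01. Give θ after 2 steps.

-2.819604

φ′(θ) = 9θ² - 2θ - 6
Step 1: φ′(-2) = 34; θ₁ = -2 − 0.01·34 = -2.34
Step 2: φ′(-2.34) = 47.9604; θ₂ = -2.34 − 0.01·47.9604 = -2.819604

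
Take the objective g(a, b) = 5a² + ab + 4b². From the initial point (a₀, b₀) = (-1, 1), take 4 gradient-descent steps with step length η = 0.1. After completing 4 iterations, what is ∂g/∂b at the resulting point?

∇g = (10a + b, a + 8b)
(a₁, b₁) = (-1, 1) − 0.1·(-9, 7) = (-0.1, 0.3)
(a₂, b₂) = (-0.1, 0.3) − 0.1·(-0.7, 2.3) = (-0.03, 0.07)
(a₃, b₃) = (-0.03, 0.07) − 0.1·(-0.23, 0.53) = (-0.007, 0.017)
(a₄, b₄) = (-0.007, 0.017) − 0.1·(-0.053, 0.129) = (-0.0017, 0.0041)
∂g/∂b at (-0.0017, 0.0041) = 0.0311

0.0311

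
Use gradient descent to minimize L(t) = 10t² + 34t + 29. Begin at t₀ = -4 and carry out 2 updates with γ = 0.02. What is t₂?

-2.528

L′(t) = 20t + 34
Step 1: L′(-4) = -46; t₁ = -4 − 0.02·(-46) = -3.08
Step 2: L′(-3.08) = -27.6; t₂ = -3.08 − 0.02·(-27.6) = -2.528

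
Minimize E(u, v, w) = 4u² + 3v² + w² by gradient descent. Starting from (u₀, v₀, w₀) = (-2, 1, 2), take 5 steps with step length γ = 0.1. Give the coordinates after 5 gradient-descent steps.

∇E = (8u, 6v, 2w)
(u₁, v₁, w₁) = (-2, 1, 2) − 0.1·(-16, 6, 4) = (-0.4, 0.4, 1.6)
(u₂, v₂, w₂) = (-0.4, 0.4, 1.6) − 0.1·(-3.2, 2.4, 3.2) = (-0.08, 0.16, 1.28)
(u₃, v₃, w₃) = (-0.08, 0.16, 1.28) − 0.1·(-0.64, 0.96, 2.56) = (-0.016, 0.064, 1.024)
(u₄, v₄, w₄) = (-0.016, 0.064, 1.024) − 0.1·(-0.128, 0.384, 2.048) = (-0.0032, 0.0256, 0.8192)
(u₅, v₅, w₅) = (-0.0032, 0.0256, 0.8192) − 0.1·(-0.0256, 0.1536, 1.6384) = (-0.00064, 0.01024, 0.65536)

(-0.00064, 0.01024, 0.65536)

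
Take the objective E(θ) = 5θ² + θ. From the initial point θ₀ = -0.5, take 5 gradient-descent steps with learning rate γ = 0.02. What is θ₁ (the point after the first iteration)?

-0.42

E′(θ) = 10θ + 1
θ₁ = -0.5 − 0.02·(-4) = -0.42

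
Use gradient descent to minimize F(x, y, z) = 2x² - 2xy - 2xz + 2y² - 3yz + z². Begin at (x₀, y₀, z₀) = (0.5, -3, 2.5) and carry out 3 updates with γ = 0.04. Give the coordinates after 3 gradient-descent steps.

(0.256864, -1.097984, 1.29984)

∇F = (4x - 2y - 2z, -2x + 4y - 3z, -2x - 3y + 2z)
Step 1: at (0.5, -3, 2.5), ∇F = (3, -20.5, 13) → (0.5, -3, 2.5) − 0.04·(3, -20.5, 13) = (0.38, -2.18, 1.98)
Step 2: at (0.38, -2.18, 1.98), ∇F = (1.92, -15.42, 9.74) → (0.38, -2.18, 1.98) − 0.04·(1.92, -15.42, 9.74) = (0.3032, -1.5632, 1.5904)
Step 3: at (0.3032, -1.5632, 1.5904), ∇F = (1.1584, -11.6304, 7.264) → (0.3032, -1.5632, 1.5904) − 0.04·(1.1584, -11.6304, 7.264) = (0.256864, -1.097984, 1.29984)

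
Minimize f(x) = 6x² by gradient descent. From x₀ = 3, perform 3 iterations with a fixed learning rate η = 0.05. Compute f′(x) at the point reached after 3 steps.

2.304

f′(x) = 12x
x₁ = 3 − 0.05·36 = 1.2
x₂ = 1.2 − 0.05·14.4 = 0.48
x₃ = 0.48 − 0.05·5.76 = 0.192
f′(x) at (0.192) = 2.304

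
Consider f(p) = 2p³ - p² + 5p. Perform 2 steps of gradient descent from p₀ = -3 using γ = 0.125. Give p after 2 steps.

f′(p) = 6p² - 2p + 5
p₁ = -3 − 0.125·65 = -11.125
p₂ = -11.125 − 0.125·769.84375 = -107.35546875

-107.35546875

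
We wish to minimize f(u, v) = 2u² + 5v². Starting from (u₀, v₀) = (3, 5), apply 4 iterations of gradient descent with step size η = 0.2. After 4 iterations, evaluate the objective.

125.00004608

∇f = (4u, 10v)
Step 1: at (3, 5), ∇f = (12, 50) → (3, 5) − 0.2·(12, 50) = (0.6, -5)
Step 2: at (0.6, -5), ∇f = (2.4, -50) → (0.6, -5) − 0.2·(2.4, -50) = (0.12, 5)
Step 3: at (0.12, 5), ∇f = (0.48, 50) → (0.12, 5) − 0.2·(0.48, 50) = (0.024, -5)
Step 4: at (0.024, -5), ∇f = (0.096, -50) → (0.024, -5) − 0.2·(0.096, -50) = (0.0048, 5)
f(0.0048, 5) = 125.00004608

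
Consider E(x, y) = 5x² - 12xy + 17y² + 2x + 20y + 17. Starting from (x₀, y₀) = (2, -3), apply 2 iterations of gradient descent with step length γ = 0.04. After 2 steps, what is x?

0.3232

∇E = (10x - 12y + 2, -12x + 34y + 20)
(x₁, y₁) = (2, -3) − 0.04·(58, -106) = (-0.32, 1.24)
(x₂, y₂) = (-0.32, 1.24) − 0.04·(-16.08, 66) = (0.3232, -1.4)
x = 0.3232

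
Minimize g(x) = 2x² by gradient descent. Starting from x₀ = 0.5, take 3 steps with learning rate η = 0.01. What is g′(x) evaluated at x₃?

1.769472

g′(x) = 4x
Step 1: g′(0.5) = 2; x₁ = 0.5 − 0.01·2 = 0.48
Step 2: g′(0.48) = 1.92; x₂ = 0.48 − 0.01·1.92 = 0.4608
Step 3: g′(0.4608) = 1.8432; x₃ = 0.4608 − 0.01·1.8432 = 0.442368
g′(x) at (0.442368) = 1.769472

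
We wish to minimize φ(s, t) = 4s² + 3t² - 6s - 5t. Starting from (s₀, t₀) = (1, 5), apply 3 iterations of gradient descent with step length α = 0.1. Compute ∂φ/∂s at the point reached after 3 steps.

0.016

∇φ = (8s - 6, 6t - 5)
Step 1: at (1, 5), ∇φ = (2, 25) → (1, 5) − 0.1·(2, 25) = (0.8, 2.5)
Step 2: at (0.8, 2.5), ∇φ = (0.4, 10) → (0.8, 2.5) − 0.1·(0.4, 10) = (0.76, 1.5)
Step 3: at (0.76, 1.5), ∇φ = (0.08, 4) → (0.76, 1.5) − 0.1·(0.08, 4) = (0.752, 1.1)
∂φ/∂s at (0.752, 1.1) = 0.016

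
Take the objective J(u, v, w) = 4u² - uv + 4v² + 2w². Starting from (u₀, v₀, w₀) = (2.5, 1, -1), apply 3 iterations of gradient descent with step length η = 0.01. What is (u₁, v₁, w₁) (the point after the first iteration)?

∇J = (8u - v, -u + 8v, 4w)
(u₁, v₁, w₁) = (2.5, 1, -1) − 0.01·(19, 5.5, -4) = (2.31, 0.945, -0.96)

(2.31, 0.945, -0.96)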